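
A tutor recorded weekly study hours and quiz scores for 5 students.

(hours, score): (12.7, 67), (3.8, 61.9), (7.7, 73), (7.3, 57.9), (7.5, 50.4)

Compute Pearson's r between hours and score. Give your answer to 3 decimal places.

n = 5, Σx = 39, Σy = 310.2, Σx² = 344.56, Σy² = 19542.18, Σxy = 2448.89
nΣxy − ΣxΣy = 12244.45 − 12097.8 = 146.65
nΣx² − (Σx)² = 1722.8 − 1521 = 201.8; nΣy² − (Σy)² = 97710.9 − 96224.04 = 1486.86
r = 146.65 / √(201.8 × 1486.86) = 146.65 / 547.7667 ≈ 0.268

0.268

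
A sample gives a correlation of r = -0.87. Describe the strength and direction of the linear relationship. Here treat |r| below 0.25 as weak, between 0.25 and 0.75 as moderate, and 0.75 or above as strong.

r = -0.87 < 0 so the relationship is negative.
|r| = 0.87, which falls in the strong range.

strong negative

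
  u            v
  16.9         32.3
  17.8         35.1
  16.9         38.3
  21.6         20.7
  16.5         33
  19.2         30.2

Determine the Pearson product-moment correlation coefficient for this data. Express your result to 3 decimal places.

n = 6, Σu = 108.9, Σv = 189.6, Σu² = 1995.51, Σv² = 6171.72, Σuv = 3389.38
nΣuv − ΣuΣv = 20336.28 − 20647.44 = -311.16
nΣu² − (Σu)² = 11973.06 − 11859.21 = 113.85; nΣv² − (Σv)² = 37030.32 − 35948.16 = 1082.16
r = -311.16 / √(113.85 × 1082.16) = -311.16 / 351.0042 ≈ -0.886

-0.886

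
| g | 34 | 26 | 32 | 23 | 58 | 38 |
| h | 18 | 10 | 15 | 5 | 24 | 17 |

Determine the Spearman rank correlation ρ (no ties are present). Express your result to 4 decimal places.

Rank g: 4, 2, 3, 1, 6, 5
Rank h: 5, 2, 3, 1, 6, 4
d = rank(g) − rank(h): -1, 0, 0, 0, 0, 1; Σd² = 2
ρ = 1 − 6Σd² / [n(n²−1)] = 1 − 6×2 / (6×35) = 1 − 12/210 ≈ 0.9429

0.9429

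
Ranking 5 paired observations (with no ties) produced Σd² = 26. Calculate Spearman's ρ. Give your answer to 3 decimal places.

-0.300

ρ = 1 − 6Σd² / [n(n²−1)] = 1 − 6×26 / (5×24)
  = 1 − 156/120 = 1 − 1.3000 ≈ -0.300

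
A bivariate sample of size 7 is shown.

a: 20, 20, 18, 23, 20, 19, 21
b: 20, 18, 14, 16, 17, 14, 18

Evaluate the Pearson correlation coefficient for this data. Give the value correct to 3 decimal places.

0.348

n = 7, Σa = 141, Σb = 117, Σa² = 2855, Σb² = 1985, Σab = 2364
nΣab − ΣaΣb = 16548 − 16497 = 51
nΣa² − (Σa)² = 19985 − 19881 = 104; nΣb² − (Σb)² = 13895 − 13689 = 206
r = 51 / √(104 × 206) = 51 / 146.3694 ≈ 0.348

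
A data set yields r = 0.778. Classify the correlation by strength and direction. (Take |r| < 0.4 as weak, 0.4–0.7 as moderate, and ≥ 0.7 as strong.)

strong positive

r = 0.778 > 0 so the relationship is positive.
|r| = 0.778, which falls in the strong range.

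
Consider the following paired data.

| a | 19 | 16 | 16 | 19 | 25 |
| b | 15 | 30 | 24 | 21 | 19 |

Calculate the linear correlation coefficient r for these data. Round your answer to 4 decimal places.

-0.5801

n = 5, Σa = 95, Σb = 109, Σa² = 1859, Σb² = 2503, Σab = 2023
nΣab − ΣaΣb = 10115 − 10355 = -240
nΣa² − (Σa)² = 9295 − 9025 = 270; nΣb² − (Σb)² = 12515 − 11881 = 634
r = -240 / √(270 × 634) = -240 / 413.7390 ≈ -0.5801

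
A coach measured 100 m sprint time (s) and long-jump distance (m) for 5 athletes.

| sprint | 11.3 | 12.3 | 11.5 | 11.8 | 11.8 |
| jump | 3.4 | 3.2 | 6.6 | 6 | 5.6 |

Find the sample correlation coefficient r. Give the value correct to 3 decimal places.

-0.251

n = 5, Σx = 58.7, Σy = 24.8, Σx² = 689.71, Σy² = 132.72, Σxy = 290.56
nΣxy − ΣxΣy = 1452.8 − 1455.76 = -2.96
nΣx² − (Σx)² = 3448.55 − 3445.69 = 2.86; nΣy² − (Σy)² = 663.6 − 615.04 = 48.56
r = -2.96 / √(2.86 × 48.56) = -2.96 / 11.7848 ≈ -0.251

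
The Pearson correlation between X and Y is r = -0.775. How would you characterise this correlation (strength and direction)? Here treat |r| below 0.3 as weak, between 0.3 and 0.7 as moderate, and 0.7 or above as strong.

strong negative

r = -0.775 < 0 so the relationship is negative.
|r| = 0.775, which falls in the strong range.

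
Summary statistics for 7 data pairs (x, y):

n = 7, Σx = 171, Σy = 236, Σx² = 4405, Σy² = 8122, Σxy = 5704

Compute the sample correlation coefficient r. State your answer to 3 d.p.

r = (nΣxy − ΣxΣy) / √[(nΣx² − (Σx)²)(nΣy² − (Σy)²)]
Numerator: 7×5704 − 171×236 = -428
Denominator: √[(30835 − 29241)(56854 − 55696)] = √[1594 × 1158] = 1358.6214
r = -428 / 1358.6214 ≈ -0.315

-0.315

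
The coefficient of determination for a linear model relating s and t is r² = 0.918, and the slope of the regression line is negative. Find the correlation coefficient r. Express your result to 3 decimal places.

-0.958

|r| = √0.918 = 0.958
The association is negative, so r = −0.958.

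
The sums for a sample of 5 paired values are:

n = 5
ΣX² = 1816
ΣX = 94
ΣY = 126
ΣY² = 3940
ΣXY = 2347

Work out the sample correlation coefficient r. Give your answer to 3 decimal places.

-0.113

r = (nΣXY − ΣXΣY) / √[(nΣX² − (ΣX)²)(nΣY² − (ΣY)²)]
Numerator: 5×2347 − 94×126 = -109
Denominator: √[(9080 − 8836)(19700 − 15876)] = √[244 × 3824] = 965.9482
r = -109 / 965.9482 ≈ -0.113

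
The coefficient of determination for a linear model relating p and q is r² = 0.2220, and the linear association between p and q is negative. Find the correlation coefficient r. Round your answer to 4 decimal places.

|r| = √0.2220 = 0.4712
The association is negative, so r = −0.4712.

-0.4712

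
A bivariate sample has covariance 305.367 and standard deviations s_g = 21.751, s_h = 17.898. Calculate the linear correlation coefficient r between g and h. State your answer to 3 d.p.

0.784

r = Cov(g,h) / (s_g · s_h) = 305.367 / (21.751 × 17.898)
  = 305.367 / 389.2994 ≈ 0.784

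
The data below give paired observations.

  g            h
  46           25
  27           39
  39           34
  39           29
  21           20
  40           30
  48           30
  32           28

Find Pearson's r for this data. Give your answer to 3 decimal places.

n = 8, Σg = 292, Σh = 235, Σg² = 11256, Σh² = 7127, Σgh = 8616
nΣgh − ΣgΣh = 68928 − 68620 = 308
nΣg² − (Σg)² = 90048 − 85264 = 4784; nΣh² − (Σh)² = 57016 − 55225 = 1791
r = 308 / √(4784 × 1791) = 308 / 2927.1392 ≈ 0.105

0.105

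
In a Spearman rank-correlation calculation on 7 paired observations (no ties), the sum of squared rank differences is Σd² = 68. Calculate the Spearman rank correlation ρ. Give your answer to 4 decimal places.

ρ = 1 − 6Σd² / [n(n²−1)] = 1 − 6×68 / (7×48)
  = 1 − 408/336 = 1 − 1.21429 ≈ -0.2143

-0.2143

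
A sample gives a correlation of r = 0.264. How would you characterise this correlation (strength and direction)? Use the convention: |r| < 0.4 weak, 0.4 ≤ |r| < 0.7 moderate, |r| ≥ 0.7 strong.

r = 0.264 > 0 so the relationship is positive.
|r| = 0.264, which falls in the weak range.

weak positive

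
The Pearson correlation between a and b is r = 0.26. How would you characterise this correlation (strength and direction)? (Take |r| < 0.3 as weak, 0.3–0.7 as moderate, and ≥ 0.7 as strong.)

r = 0.26 > 0 so the relationship is positive.
|r| = 0.26, which falls in the weak range.

weak positive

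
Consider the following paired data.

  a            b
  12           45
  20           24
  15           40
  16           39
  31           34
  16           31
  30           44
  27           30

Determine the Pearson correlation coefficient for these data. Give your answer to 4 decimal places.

-0.1758

n = 8, Σa = 167, Σb = 287, Σa² = 3871, Σb² = 10675, Σab = 5924
nΣab − ΣaΣb = 47392 − 47929 = -537
nΣa² − (Σa)² = 30968 − 27889 = 3079; nΣb² − (Σb)² = 85400 − 82369 = 3031
r = -537 / √(3079 × 3031) = -537 / 3054.9057 ≈ -0.1758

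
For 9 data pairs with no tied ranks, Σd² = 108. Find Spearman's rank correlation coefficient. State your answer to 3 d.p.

0.100

ρ = 1 − 6Σd² / [n(n²−1)] = 1 − 6×108 / (9×80)
  = 1 − 648/720 = 1 − 0.9000 ≈ 0.100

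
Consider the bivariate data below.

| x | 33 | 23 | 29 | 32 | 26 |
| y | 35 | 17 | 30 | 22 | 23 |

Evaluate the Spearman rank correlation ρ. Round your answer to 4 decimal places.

0.7000

Rank x: 5, 1, 3, 4, 2
Rank y: 5, 1, 4, 2, 3
d = rank(x) − rank(y): 0, 0, -1, 2, -1; Σd² = 6
ρ = 1 − 6Σd² / [n(n²−1)] = 1 − 6×6 / (5×24) = 1 − 36/120 ≈ 0.7000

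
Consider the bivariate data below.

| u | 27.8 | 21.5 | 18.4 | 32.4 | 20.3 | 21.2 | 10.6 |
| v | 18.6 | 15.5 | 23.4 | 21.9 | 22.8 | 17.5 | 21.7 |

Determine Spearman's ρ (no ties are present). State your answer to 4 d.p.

Rank u: 6, 5, 2, 7, 3, 4, 1
Rank v: 3, 1, 7, 5, 6, 2, 4
d = rank(u) − rank(v): 3, 4, -5, 2, -3, 2, -3; Σd² = 76
ρ = 1 − 6Σd² / [n(n²−1)] = 1 − 6×76 / (7×48) = 1 − 456/336 ≈ -0.3571

-0.3571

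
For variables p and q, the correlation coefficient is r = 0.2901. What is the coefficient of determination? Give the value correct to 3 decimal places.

0.084

r² = (0.2901)² = 0.084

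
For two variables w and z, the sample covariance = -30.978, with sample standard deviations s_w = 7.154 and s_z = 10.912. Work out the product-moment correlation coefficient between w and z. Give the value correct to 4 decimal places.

r = Cov(w,z) / (s_w · s_z) = -30.978 / (7.154 × 10.912)
  = -30.978 / 78.0644 ≈ -0.3968

-0.3968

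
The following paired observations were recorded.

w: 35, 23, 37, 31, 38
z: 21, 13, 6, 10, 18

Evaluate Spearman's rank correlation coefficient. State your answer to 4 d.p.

0.1000

Rank w: 3, 1, 4, 2, 5
Rank z: 5, 3, 1, 2, 4
d = rank(w) − rank(z): -2, -2, 3, 0, 1; Σd² = 18
ρ = 1 − 6Σd² / [n(n²−1)] = 1 − 6×18 / (5×24) = 1 − 108/120 ≈ 0.1000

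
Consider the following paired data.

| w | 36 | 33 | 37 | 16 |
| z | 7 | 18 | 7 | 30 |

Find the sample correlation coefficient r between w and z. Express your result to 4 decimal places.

-0.9474

n = 4, Σw = 122, Σz = 62, Σw² = 4010, Σz² = 1322, Σwz = 1585
nΣwz − ΣwΣz = 6340 − 7564 = -1224
nΣw² − (Σw)² = 16040 − 14884 = 1156; nΣz² − (Σz)² = 5288 − 3844 = 1444
r = -1224 / √(1156 × 1444) = -1224 / 1292.0000 ≈ -0.9474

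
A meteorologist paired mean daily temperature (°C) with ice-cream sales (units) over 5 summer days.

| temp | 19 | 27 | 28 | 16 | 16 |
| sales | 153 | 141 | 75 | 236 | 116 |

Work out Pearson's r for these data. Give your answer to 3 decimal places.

-0.600

n = 5, Σx = 106, Σy = 721, Σx² = 2386, Σy² = 118067, Σxy = 14446
nΣxy − ΣxΣy = 72230 − 76426 = -4196
nΣx² − (Σx)² = 11930 − 11236 = 694; nΣy² − (Σy)² = 590335 − 519841 = 70494
r = -4196 / √(694 × 70494) = -4196 / 6994.4861 ≈ -0.600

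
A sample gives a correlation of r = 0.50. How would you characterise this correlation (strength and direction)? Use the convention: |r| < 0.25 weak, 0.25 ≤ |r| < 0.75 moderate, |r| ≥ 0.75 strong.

r = 0.50 > 0 so the relationship is positive.
|r| = 0.50, which falls in the moderate range.

moderate positive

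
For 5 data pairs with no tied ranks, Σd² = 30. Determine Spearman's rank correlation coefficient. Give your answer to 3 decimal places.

-0.500

ρ = 1 − 6Σd² / [n(n²−1)] = 1 − 6×30 / (5×24)
  = 1 − 180/120 = 1 − 1.5000 ≈ -0.500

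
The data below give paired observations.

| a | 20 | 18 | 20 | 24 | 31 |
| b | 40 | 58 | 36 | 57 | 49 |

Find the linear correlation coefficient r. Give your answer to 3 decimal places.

0.132

n = 5, Σa = 113, Σb = 240, Σa² = 2661, Σb² = 11910, Σab = 5451
nΣab − ΣaΣb = 27255 − 27120 = 135
nΣa² − (Σa)² = 13305 − 12769 = 536; nΣb² − (Σb)² = 59550 − 57600 = 1950
r = 135 / √(536 × 1950) = 135 / 1022.3502 ≈ 0.132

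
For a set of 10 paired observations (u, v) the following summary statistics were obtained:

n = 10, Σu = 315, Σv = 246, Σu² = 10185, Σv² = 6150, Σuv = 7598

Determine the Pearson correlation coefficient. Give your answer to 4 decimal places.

-0.9395

r = (nΣuv − ΣuΣv) / √[(nΣu² − (Σu)²)(nΣv² − (Σv)²)]
Numerator: 10×7598 − 315×246 = -1510
Denominator: √[(101850 − 99225)(61500 − 60516)] = √[2625 × 984] = 1607.1714
r = -1510 / 1607.1714 ≈ -0.9395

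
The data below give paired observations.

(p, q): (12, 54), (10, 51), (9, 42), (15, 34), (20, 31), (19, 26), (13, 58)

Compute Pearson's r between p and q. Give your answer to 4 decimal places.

n = 7, Σp = 98, Σq = 296, Σp² = 1480, Σq² = 13438, Σpq = 3914
nΣpq − ΣpΣq = 27398 − 29008 = -1610
nΣp² − (Σp)² = 10360 − 9604 = 756; nΣq² − (Σq)² = 94066 − 87616 = 6450
r = -1610 / √(756 × 6450) = -1610 / 2208.2119 ≈ -0.7291

-0.7291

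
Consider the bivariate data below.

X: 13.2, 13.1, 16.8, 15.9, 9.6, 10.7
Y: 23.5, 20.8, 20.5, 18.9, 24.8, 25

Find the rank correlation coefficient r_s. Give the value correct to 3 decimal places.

Rank X: 4, 3, 6, 5, 1, 2
Rank Y: 4, 3, 2, 1, 5, 6
d = rank(X) − rank(Y): 0, 0, 4, 4, -4, -4; Σd² = 64
ρ = 1 − 6Σd² / [n(n²−1)] = 1 − 6×64 / (6×35) = 1 − 384/210 ≈ -0.829

-0.829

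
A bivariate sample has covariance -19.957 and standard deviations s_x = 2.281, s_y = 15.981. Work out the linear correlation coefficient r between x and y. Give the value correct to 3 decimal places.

r = Cov(x,y) / (s_x · s_y) = -19.957 / (2.281 × 15.981)
  = -19.957 / 36.4527 ≈ -0.547

-0.547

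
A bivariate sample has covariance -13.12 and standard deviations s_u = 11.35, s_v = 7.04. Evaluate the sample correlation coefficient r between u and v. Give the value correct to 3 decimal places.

-0.164

r = Cov(u,v) / (s_u · s_v) = -13.12 / (11.35 × 7.04)
  = -13.12 / 79.9040 ≈ -0.164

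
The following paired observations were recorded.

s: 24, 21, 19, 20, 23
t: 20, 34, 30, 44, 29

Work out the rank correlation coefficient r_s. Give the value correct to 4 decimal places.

Rank s: 5, 3, 1, 2, 4
Rank t: 1, 4, 3, 5, 2
d = rank(s) − rank(t): 4, -1, -2, -3, 2; Σd² = 34
ρ = 1 − 6Σd² / [n(n²−1)] = 1 − 6×34 / (5×24) = 1 − 204/120 ≈ -0.7000

-0.7000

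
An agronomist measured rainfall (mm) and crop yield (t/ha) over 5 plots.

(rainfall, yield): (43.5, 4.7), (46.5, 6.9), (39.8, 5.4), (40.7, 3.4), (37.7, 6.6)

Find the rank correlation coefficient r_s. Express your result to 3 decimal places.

Rank rainfall: 4, 5, 2, 3, 1
Rank yield: 2, 5, 3, 1, 4
d = rank(rainfall) − rank(yield): 2, 0, -1, 2, -3; Σd² = 18
ρ = 1 − 6Σd² / [n(n²−1)] = 1 − 6×18 / (5×24) = 1 − 108/120 ≈ 0.100

0.100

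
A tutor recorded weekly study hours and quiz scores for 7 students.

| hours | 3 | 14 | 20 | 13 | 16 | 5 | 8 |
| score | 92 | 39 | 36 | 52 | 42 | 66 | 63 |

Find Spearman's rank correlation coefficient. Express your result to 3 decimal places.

-0.964

Rank hours: 1, 5, 7, 4, 6, 2, 3
Rank score: 7, 2, 1, 4, 3, 6, 5
d = rank(hours) − rank(score): -6, 3, 6, 0, 3, -4, -2; Σd² = 110
ρ = 1 − 6Σd² / [n(n²−1)] = 1 − 6×110 / (7×48) = 1 − 660/336 ≈ -0.964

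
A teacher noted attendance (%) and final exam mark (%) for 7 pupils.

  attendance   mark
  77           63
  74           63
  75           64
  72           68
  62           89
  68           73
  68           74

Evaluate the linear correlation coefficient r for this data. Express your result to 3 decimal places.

n = 7, Σx = 496, Σy = 494, Σx² = 35306, Σy² = 35384, Σxy = 34723
nΣxy − ΣxΣy = 243061 − 245024 = -1963
nΣx² − (Σx)² = 247142 − 246016 = 1126; nΣy² − (Σy)² = 247688 − 244036 = 3652
r = -1963 / √(1126 × 3652) = -1963 / 2027.8442 ≈ -0.968

-0.968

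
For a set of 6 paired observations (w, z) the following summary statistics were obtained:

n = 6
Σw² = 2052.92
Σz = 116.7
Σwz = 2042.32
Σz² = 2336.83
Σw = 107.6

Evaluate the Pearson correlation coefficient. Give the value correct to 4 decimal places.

-0.5556

r = (nΣwz − ΣwΣz) / √[(nΣw² − (Σw)²)(nΣz² − (Σz)²)]
Numerator: 6×2042.32 − 107.6×116.7 = -303
Denominator: √[(12317.52 − 11577.76)(14020.98 − 13618.89)] = √[739.76 × 402.09] = 545.3899
r = -303 / 545.3899 ≈ -0.5556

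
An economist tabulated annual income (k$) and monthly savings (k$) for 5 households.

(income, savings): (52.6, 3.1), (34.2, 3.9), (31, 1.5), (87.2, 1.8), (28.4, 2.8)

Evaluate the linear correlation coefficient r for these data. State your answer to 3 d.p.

n = 5, Σx = 233.4, Σy = 13.1, Σx² = 13307.8, Σy² = 38.15, Σxy = 579.42
nΣxy − ΣxΣy = 2897.1 − 3057.54 = -160.44
nΣx² − (Σx)² = 66539 − 54475.56 = 12063.44; nΣy² − (Σy)² = 190.75 − 171.61 = 19.14
r = -160.44 / √(12063.44 × 19.14) = -160.44 / 480.5146 ≈ -0.334

-0.334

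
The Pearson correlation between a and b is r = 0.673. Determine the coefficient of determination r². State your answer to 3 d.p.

0.453

r² = (0.673)² = 0.453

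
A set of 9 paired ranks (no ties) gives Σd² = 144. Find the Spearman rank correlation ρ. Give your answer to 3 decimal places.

ρ = 1 − 6Σd² / [n(n²−1)] = 1 − 6×144 / (9×80)
  = 1 − 864/720 = 1 − 1.2000 ≈ -0.200

-0.200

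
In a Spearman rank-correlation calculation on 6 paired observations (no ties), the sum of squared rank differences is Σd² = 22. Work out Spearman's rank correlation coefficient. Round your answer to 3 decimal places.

ρ = 1 − 6Σd² / [n(n²−1)] = 1 − 6×22 / (6×35)
  = 1 − 132/210 = 1 − 0.6286 ≈ 0.371

0.371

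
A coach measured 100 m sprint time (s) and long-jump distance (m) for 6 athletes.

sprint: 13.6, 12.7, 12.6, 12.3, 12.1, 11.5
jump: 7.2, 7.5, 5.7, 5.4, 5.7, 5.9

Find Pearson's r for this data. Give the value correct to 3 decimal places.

0.638

n = 6, Σx = 74.8, Σy = 37.4, Σx² = 934.96, Σy² = 237.04, Σxy = 468.23
nΣxy − ΣxΣy = 2809.38 − 2797.52 = 11.86
nΣx² − (Σx)² = 5609.76 − 5595.04 = 14.72; nΣy² − (Σy)² = 1422.24 − 1398.76 = 23.48
r = 11.86 / √(14.72 × 23.48) = 11.86 / 18.5910 ≈ 0.638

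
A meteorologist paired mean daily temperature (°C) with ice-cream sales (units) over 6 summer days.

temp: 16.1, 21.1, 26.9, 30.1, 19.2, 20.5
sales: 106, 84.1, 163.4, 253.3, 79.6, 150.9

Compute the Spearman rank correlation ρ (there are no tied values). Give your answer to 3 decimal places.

0.714

Rank temp: 1, 4, 5, 6, 2, 3
Rank sales: 3, 2, 5, 6, 1, 4
d = rank(temp) − rank(sales): -2, 2, 0, 0, 1, -1; Σd² = 10
ρ = 1 − 6Σd² / [n(n²−1)] = 1 − 6×10 / (6×35) = 1 − 60/210 ≈ 0.714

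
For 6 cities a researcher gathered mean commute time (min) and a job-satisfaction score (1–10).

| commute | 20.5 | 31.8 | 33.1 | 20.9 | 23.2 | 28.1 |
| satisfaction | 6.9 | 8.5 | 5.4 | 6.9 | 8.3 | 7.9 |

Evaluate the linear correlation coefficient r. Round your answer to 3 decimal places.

n = 6, Σx = 157.6, Σy = 43.9, Σx² = 4291.76, Σy² = 327.93, Σxy = 1149.25
nΣxy − ΣxΣy = 6895.5 − 6918.64 = -23.14
nΣx² − (Σx)² = 25750.56 − 24837.76 = 912.8; nΣy² − (Σy)² = 1967.58 − 1927.21 = 40.37
r = -23.14 / √(912.8 × 40.37) = -23.14 / 191.9629 ≈ -0.121

-0.121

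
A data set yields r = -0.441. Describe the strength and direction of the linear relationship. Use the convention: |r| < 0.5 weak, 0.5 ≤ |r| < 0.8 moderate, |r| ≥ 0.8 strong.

weak negative

r = -0.441 < 0 so the relationship is negative.
|r| = 0.441, which falls in the weak range.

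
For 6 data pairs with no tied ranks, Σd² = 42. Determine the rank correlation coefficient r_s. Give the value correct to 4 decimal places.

-0.2000

ρ = 1 − 6Σd² / [n(n²−1)] = 1 − 6×42 / (6×35)
  = 1 − 252/210 = 1 − 1.20000 ≈ -0.2000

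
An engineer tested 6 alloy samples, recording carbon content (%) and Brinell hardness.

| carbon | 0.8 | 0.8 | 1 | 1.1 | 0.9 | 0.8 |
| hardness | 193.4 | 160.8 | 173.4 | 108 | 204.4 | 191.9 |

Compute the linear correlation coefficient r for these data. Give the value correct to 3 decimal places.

n = 6, Σx = 5.4, Σy = 1031.9, Σx² = 4.94, Σy² = 183596.73, Σxy = 913.04
nΣxy − ΣxΣy = 5478.24 − 5572.26 = -94.02
nΣx² − (Σx)² = 29.64 − 29.16 = 0.48; nΣy² − (Σy)² = 1101580.38 − 1064817.61 = 36762.77
r = -94.02 / √(0.48 × 36762.77) = -94.02 / 132.8387 ≈ -0.708

-0.708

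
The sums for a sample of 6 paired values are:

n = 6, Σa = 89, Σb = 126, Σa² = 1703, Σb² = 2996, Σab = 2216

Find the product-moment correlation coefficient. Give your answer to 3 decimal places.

r = (nΣab − ΣaΣb) / √[(nΣa² − (Σa)²)(nΣb² − (Σb)²)]
Numerator: 6×2216 − 89×126 = 2082
Denominator: √[(10218 − 7921)(17976 − 15876)] = √[2297 × 2100] = 2196.2923
r = 2082 / 2196.2923 ≈ 0.948

0.948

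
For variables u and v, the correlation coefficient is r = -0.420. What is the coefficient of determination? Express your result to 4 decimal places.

0.1764

r² = (-0.420)² = 0.1764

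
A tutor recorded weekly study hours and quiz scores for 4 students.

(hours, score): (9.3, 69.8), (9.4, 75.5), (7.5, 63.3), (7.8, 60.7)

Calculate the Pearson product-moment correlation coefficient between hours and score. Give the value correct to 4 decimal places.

0.9101

n = 4, Σx = 34, Σy = 269.3, Σx² = 291.94, Σy² = 18263.67, Σxy = 2307.05
nΣxy − ΣxΣy = 9228.2 − 9156.2 = 72
nΣx² − (Σx)² = 1167.76 − 1156 = 11.76; nΣy² − (Σy)² = 73054.68 − 72522.49 = 532.19
r = 72 / √(11.76 × 532.19) = 72 / 79.1110 ≈ 0.9101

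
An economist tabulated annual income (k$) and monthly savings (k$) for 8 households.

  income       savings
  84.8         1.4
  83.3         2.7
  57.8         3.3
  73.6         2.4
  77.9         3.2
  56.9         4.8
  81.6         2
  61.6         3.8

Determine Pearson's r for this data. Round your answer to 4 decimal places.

-0.8329

n = 8, Σx = 577.5, Σy = 23.6, Σx² = 42646.87, Σy² = 77.62, Σxy = 1630.69
nΣxy − ΣxΣy = 13045.52 − 13629 = -583.48
nΣx² − (Σx)² = 341174.96 − 333506.25 = 7668.71; nΣy² − (Σy)² = 620.96 − 556.96 = 64
r = -583.48 / √(7668.71 × 64) = -583.48 / 700.5694 ≈ -0.8329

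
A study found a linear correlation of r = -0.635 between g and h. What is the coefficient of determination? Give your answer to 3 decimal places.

r² = (-0.635)² = 0.403

0.403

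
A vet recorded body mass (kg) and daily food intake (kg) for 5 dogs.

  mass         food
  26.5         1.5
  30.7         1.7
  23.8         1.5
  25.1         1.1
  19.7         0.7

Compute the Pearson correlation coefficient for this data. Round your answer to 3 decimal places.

n = 5, Σx = 125.8, Σy = 6.5, Σx² = 3229.28, Σy² = 9.09, Σxy = 169.04
nΣxy − ΣxΣy = 845.2 − 817.7 = 27.5
nΣx² − (Σx)² = 16146.4 − 15825.64 = 320.76; nΣy² − (Σy)² = 45.45 − 42.25 = 3.2
r = 27.5 / √(320.76 × 3.2) = 27.5 / 32.0380 ≈ 0.858

0.858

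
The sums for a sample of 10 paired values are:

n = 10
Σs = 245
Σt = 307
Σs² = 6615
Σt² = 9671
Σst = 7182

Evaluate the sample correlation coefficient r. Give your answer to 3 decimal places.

r = (nΣst − ΣsΣt) / √[(nΣs² − (Σs)²)(nΣt² − (Σt)²)]
Numerator: 10×7182 − 245×307 = -3395
Denominator: √[(66150 − 60025)(96710 − 94249)] = √[6125 × 2461] = 3882.4767
r = -3395 / 3882.4767 ≈ -0.874

-0.874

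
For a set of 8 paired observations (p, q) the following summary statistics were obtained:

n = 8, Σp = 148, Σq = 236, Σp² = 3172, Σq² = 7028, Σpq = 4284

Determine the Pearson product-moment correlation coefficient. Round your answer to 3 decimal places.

r = (nΣpq − ΣpΣq) / √[(nΣp² − (Σp)²)(nΣq² − (Σq)²)]
Numerator: 8×4284 − 148×236 = -656
Denominator: √[(25376 − 21904)(56224 − 55696)] = √[3472 × 528] = 1353.9631
r = -656 / 1353.9631 ≈ -0.485

-0.485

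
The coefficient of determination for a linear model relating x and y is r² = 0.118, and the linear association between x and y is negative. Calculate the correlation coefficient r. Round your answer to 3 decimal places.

|r| = √0.118 = 0.344
The association is negative, so r = −0.344.

-0.344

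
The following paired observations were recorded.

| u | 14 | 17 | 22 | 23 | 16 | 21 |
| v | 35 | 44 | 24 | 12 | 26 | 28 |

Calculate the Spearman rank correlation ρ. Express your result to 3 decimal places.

Rank u: 1, 3, 5, 6, 2, 4
Rank v: 5, 6, 2, 1, 3, 4
d = rank(u) − rank(v): -4, -3, 3, 5, -1, 0; Σd² = 60
ρ = 1 − 6Σd² / [n(n²−1)] = 1 − 6×60 / (6×35) = 1 − 360/210 ≈ -0.714

-0.714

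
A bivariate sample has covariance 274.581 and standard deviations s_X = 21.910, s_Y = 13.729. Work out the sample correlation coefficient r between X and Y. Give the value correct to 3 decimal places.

0.913

r = Cov(X,Y) / (s_X · s_Y) = 274.581 / (21.910 × 13.729)
  = 274.581 / 300.8024 ≈ 0.913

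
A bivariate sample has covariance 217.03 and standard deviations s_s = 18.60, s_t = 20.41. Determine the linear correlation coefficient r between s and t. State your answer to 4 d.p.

0.5717

r = Cov(s,t) / (s_s · s_t) = 217.03 / (18.60 × 20.41)
  = 217.03 / 379.6260 ≈ 0.5717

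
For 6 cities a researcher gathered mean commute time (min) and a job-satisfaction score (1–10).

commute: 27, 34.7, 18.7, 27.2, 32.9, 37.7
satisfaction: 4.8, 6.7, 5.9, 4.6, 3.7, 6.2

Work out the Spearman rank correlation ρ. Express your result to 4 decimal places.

Rank commute: 2, 5, 1, 3, 4, 6
Rank satisfaction: 3, 6, 4, 2, 1, 5
d = rank(commute) − rank(satisfaction): -1, -1, -3, 1, 3, 1; Σd² = 22
ρ = 1 − 6Σd² / [n(n²−1)] = 1 − 6×22 / (6×35) = 1 − 132/210 ≈ 0.3714

0.3714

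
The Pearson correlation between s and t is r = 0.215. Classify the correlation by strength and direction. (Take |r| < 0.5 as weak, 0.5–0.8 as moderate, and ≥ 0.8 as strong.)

weak positive

r = 0.215 > 0 so the relationship is positive.
|r| = 0.215, which falls in the weak range.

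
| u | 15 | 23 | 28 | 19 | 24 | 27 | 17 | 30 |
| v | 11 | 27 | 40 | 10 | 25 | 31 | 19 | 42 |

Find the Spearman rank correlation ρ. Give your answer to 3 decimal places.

0.905

Rank u: 1, 4, 7, 3, 5, 6, 2, 8
Rank v: 2, 5, 7, 1, 4, 6, 3, 8
d = rank(u) − rank(v): -1, -1, 0, 2, 1, 0, -1, 0; Σd² = 8
ρ = 1 − 6Σd² / [n(n²−1)] = 1 − 6×8 / (8×63) = 1 − 48/504 ≈ 0.905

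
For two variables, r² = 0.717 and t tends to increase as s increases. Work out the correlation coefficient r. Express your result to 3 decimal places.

0.847

|r| = √0.717 = 0.847
The association is positive, so r = 0.847.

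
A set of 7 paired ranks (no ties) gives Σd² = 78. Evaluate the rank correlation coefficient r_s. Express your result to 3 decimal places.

-0.393

ρ = 1 − 6Σd² / [n(n²−1)] = 1 − 6×78 / (7×48)
  = 1 − 468/336 = 1 − 1.3929 ≈ -0.393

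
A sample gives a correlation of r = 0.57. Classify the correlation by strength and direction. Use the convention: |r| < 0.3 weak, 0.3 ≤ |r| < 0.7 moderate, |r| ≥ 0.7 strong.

moderate positive

r = 0.57 > 0 so the relationship is positive.
|r| = 0.57, which falls in the moderate range.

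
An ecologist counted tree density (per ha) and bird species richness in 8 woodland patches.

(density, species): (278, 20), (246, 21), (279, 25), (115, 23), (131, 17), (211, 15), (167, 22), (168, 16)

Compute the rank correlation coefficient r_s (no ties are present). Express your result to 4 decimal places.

0.0952

Rank density: 7, 6, 8, 1, 2, 5, 3, 4
Rank species: 4, 5, 8, 7, 3, 1, 6, 2
d = rank(density) − rank(species): 3, 1, 0, -6, -1, 4, -3, 2; Σd² = 76
ρ = 1 − 6Σd² / [n(n²−1)] = 1 − 6×76 / (8×63) = 1 − 456/504 ≈ 0.0952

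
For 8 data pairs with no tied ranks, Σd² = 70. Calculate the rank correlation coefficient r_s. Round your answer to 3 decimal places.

0.167

ρ = 1 − 6Σd² / [n(n²−1)] = 1 − 6×70 / (8×63)
  = 1 − 420/504 = 1 − 0.8333 ≈ 0.167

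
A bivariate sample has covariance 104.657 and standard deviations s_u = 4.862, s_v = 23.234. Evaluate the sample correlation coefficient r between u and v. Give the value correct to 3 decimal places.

r = Cov(u,v) / (s_u · s_v) = 104.657 / (4.862 × 23.234)
  = 104.657 / 112.9637 ≈ 0.926

0.926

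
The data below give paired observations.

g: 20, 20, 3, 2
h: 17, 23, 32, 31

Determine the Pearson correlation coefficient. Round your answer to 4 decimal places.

-0.9335

n = 4, Σg = 45, Σh = 103, Σg² = 813, Σh² = 2803, Σgh = 958
nΣgh − ΣgΣh = 3832 − 4635 = -803
nΣg² − (Σg)² = 3252 − 2025 = 1227; nΣh² − (Σh)² = 11212 − 10609 = 603
r = -803 / √(1227 × 603) = -803 / 860.1634 ≈ -0.9335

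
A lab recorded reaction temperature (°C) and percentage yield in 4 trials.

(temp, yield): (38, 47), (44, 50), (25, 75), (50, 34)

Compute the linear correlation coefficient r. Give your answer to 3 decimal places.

-0.954

n = 4, Σx = 157, Σy = 206, Σx² = 6505, Σy² = 11490, Σxy = 7561
nΣxy − ΣxΣy = 30244 − 32342 = -2098
nΣx² − (Σx)² = 26020 − 24649 = 1371; nΣy² − (Σy)² = 45960 − 42436 = 3524
r = -2098 / √(1371 × 3524) = -2098 / 2198.0455 ≈ -0.954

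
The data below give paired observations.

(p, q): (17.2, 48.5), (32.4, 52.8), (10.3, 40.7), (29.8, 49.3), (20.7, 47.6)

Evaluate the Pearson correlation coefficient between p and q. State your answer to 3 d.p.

n = 5, Σp = 110.4, Σq = 238.9, Σp² = 2768.22, Σq² = 11492.83, Σpq = 5418.59
nΣpq − ΣpΣq = 27092.95 − 26374.56 = 718.39
nΣp² − (Σp)² = 13841.1 − 12188.16 = 1652.94; nΣq² − (Σq)² = 57464.15 − 57073.21 = 390.94
r = 718.39 / √(1652.94 × 390.94) = 718.39 / 803.8659 ≈ 0.894

0.894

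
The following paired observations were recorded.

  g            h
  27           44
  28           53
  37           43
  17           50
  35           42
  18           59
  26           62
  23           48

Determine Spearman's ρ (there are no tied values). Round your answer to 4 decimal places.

-0.5952

Rank g: 5, 6, 8, 1, 7, 2, 4, 3
Rank h: 3, 6, 2, 5, 1, 7, 8, 4
d = rank(g) − rank(h): 2, 0, 6, -4, 6, -5, -4, -1; Σd² = 134
ρ = 1 − 6Σd² / [n(n²−1)] = 1 − 6×134 / (8×63) = 1 − 804/504 ≈ -0.5952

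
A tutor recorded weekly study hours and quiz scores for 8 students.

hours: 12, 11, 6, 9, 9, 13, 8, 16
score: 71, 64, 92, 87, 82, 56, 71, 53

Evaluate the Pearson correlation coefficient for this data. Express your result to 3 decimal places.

-0.876

n = 8, Σx = 84, Σy = 576, Σx² = 952, Σy² = 42880, Σxy = 5773
nΣxy − ΣxΣy = 46184 − 48384 = -2200
nΣx² − (Σx)² = 7616 − 7056 = 560; nΣy² − (Σy)² = 343040 − 331776 = 11264
r = -2200 / √(560 × 11264) = -2200 / 2511.5414 ≈ -0.876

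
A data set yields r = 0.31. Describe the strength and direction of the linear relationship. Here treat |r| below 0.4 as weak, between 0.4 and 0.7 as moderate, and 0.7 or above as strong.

weak positive

r = 0.31 > 0 so the relationship is positive.
|r| = 0.31, which falls in the weak range.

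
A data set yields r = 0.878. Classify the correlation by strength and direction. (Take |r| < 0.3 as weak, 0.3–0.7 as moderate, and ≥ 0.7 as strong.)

r = 0.878 > 0 so the relationship is positive.
|r| = 0.878, which falls in the strong range.

strong positive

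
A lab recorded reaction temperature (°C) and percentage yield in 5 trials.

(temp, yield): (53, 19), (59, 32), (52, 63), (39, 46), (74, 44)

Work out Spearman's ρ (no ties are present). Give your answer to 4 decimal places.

Rank temp: 3, 4, 2, 1, 5
Rank yield: 1, 2, 5, 4, 3
d = rank(temp) − rank(yield): 2, 2, -3, -3, 2; Σd² = 30
ρ = 1 − 6Σd² / [n(n²−1)] = 1 − 6×30 / (5×24) = 1 − 180/120 ≈ -0.5000

-0.5000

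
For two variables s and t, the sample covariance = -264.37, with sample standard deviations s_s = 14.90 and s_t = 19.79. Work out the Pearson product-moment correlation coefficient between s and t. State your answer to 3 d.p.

r = Cov(s,t) / (s_s · s_t) = -264.37 / (14.90 × 19.79)
  = -264.37 / 294.8710 ≈ -0.897

-0.897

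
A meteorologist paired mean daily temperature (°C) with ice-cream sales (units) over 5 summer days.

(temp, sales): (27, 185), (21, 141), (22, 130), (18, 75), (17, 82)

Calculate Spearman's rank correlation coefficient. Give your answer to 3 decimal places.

Rank temp: 5, 3, 4, 2, 1
Rank sales: 5, 4, 3, 1, 2
d = rank(temp) − rank(sales): 0, -1, 1, 1, -1; Σd² = 4
ρ = 1 − 6Σd² / [n(n²−1)] = 1 − 6×4 / (5×24) = 1 − 24/120 ≈ 0.800

0.800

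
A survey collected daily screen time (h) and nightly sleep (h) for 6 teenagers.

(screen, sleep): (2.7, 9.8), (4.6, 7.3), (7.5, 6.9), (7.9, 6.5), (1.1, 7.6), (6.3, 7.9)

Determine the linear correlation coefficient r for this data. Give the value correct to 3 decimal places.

-0.603

n = 6, Σx = 30.1, Σy = 46, Σx² = 188.01, Σy² = 359.36, Σxy = 221.27
nΣxy − ΣxΣy = 1327.62 − 1384.6 = -56.98
nΣx² − (Σx)² = 1128.06 − 906.01 = 222.05; nΣy² − (Σy)² = 2156.16 − 2116 = 40.16
r = -56.98 / √(222.05 × 40.16) = -56.98 / 94.4327 ≈ -0.603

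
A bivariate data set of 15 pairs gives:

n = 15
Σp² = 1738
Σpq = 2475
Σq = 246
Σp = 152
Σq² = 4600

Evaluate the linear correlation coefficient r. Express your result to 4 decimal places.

-0.0532

r = (nΣpq − ΣpΣq) / √[(nΣp² − (Σp)²)(nΣq² − (Σq)²)]
Numerator: 15×2475 − 152×246 = -267
Denominator: √[(26070 − 23104)(69000 − 60516)] = √[2966 × 8484] = 5016.3277
r = -267 / 5016.3277 ≈ -0.0532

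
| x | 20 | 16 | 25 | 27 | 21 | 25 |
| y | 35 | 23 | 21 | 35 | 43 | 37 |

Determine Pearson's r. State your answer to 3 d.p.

n = 6, Σx = 134, Σy = 194, Σx² = 3076, Σy² = 6638, Σxy = 4366
nΣxy − ΣxΣy = 26196 − 25996 = 200
nΣx² − (Σx)² = 18456 − 17956 = 500; nΣy² − (Σy)² = 39828 − 37636 = 2192
r = 200 / √(500 × 2192) = 200 / 1046.9002 ≈ 0.191

0.191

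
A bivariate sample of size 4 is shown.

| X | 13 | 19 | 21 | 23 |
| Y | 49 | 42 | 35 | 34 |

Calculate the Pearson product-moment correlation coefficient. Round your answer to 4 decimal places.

-0.9732

n = 4, ΣX = 76, ΣY = 160, ΣX² = 1500, ΣY² = 6546, ΣXY = 2952
nΣXY − ΣXΣY = 11808 − 12160 = -352
nΣX² − (ΣX)² = 6000 − 5776 = 224; nΣY² − (ΣY)² = 26184 − 25600 = 584
r = -352 / √(224 × 584) = -352 / 361.6849 ≈ -0.9732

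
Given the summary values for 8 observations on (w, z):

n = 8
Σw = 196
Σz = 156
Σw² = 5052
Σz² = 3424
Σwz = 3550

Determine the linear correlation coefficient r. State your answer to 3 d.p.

r = (nΣwz − ΣwΣz) / √[(nΣw² − (Σw)²)(nΣz² − (Σz)²)]
Numerator: 8×3550 − 196×156 = -2176
Denominator: √[(40416 − 38416)(27392 − 24336)] = √[2000 × 3056] = 2472.2459
r = -2176 / 2472.2459 ≈ -0.880

-0.880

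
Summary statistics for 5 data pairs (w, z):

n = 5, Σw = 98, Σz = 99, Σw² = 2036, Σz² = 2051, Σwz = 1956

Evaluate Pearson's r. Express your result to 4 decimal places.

0.1525

r = (nΣwz − ΣwΣz) / √[(nΣw² − (Σw)²)(nΣz² − (Σz)²)]
Numerator: 5×1956 − 98×99 = 78
Denominator: √[(10180 − 9604)(10255 − 9801)] = √[576 × 454] = 511.3746
r = 78 / 511.3746 ≈ 0.1525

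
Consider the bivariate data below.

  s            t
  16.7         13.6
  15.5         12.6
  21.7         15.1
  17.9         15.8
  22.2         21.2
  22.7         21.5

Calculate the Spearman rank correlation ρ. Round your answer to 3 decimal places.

0.943

Rank s: 2, 1, 4, 3, 5, 6
Rank t: 2, 1, 3, 4, 5, 6
d = rank(s) − rank(t): 0, 0, 1, -1, 0, 0; Σd² = 2
ρ = 1 − 6Σd² / [n(n²−1)] = 1 − 6×2 / (6×35) = 1 − 12/210 ≈ 0.943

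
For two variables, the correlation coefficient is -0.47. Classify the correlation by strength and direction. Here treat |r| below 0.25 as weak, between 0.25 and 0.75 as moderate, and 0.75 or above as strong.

r = -0.47 < 0 so the relationship is negative.
|r| = 0.47, which falls in the moderate range.

moderate negative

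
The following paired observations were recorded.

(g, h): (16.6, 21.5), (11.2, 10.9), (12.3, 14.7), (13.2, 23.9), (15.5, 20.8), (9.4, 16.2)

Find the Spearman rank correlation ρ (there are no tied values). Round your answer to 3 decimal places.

Rank g: 6, 2, 3, 4, 5, 1
Rank h: 5, 1, 2, 6, 4, 3
d = rank(g) − rank(h): 1, 1, 1, -2, 1, -2; Σd² = 12
ρ = 1 − 6Σd² / [n(n²−1)] = 1 − 6×12 / (6×35) = 1 − 72/210 ≈ 0.657

0.657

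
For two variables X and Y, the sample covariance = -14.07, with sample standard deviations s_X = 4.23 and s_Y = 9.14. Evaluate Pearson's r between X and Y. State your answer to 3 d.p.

r = Cov(X,Y) / (s_X · s_Y) = -14.07 / (4.23 × 9.14)
  = -14.07 / 38.6622 ≈ -0.364

-0.364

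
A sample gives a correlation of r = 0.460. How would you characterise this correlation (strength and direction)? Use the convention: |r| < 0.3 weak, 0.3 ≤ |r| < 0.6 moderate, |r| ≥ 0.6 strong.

r = 0.460 > 0 so the relationship is positive.
|r| = 0.460, which falls in the moderate range.

moderate positive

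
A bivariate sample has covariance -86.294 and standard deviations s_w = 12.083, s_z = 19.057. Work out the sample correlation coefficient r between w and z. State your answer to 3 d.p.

-0.375

r = Cov(w,z) / (s_w · s_z) = -86.294 / (12.083 × 19.057)
  = -86.294 / 230.2657 ≈ -0.375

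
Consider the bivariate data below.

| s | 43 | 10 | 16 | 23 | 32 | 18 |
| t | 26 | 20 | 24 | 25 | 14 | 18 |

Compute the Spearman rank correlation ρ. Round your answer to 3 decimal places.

Rank s: 6, 1, 2, 4, 5, 3
Rank t: 6, 3, 4, 5, 1, 2
d = rank(s) − rank(t): 0, -2, -2, -1, 4, 1; Σd² = 26
ρ = 1 − 6Σd² / [n(n²−1)] = 1 − 6×26 / (6×35) = 1 − 156/210 ≈ 0.257

0.257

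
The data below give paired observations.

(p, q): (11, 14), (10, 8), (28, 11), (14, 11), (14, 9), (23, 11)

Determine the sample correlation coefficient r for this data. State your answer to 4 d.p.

n = 6, Σp = 100, Σq = 64, Σp² = 1926, Σq² = 704, Σpq = 1075
nΣpq − ΣpΣq = 6450 − 6400 = 50
nΣp² − (Σp)² = 11556 − 10000 = 1556; nΣq² − (Σq)² = 4224 − 4096 = 128
r = 50 / √(1556 × 128) = 50 / 446.2824 ≈ 0.1120

0.1120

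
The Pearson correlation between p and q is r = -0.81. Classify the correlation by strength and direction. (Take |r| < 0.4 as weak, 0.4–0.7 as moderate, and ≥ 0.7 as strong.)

r = -0.81 < 0 so the relationship is negative.
|r| = 0.81, which falls in the strong range.

strong negative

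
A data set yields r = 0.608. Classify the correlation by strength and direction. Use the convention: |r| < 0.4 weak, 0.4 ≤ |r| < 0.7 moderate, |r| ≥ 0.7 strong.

r = 0.608 > 0 so the relationship is positive.
|r| = 0.608, which falls in the moderate range.

moderate positive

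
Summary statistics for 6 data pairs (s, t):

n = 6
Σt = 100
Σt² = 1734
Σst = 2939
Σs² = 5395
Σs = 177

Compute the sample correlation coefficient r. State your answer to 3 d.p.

r = (nΣst − ΣsΣt) / √[(nΣs² − (Σs)²)(nΣt² − (Σt)²)]
Numerator: 6×2939 − 177×100 = -66
Denominator: √[(32370 − 31329)(10404 − 10000)] = √[1041 × 404] = 648.5091
r = -66 / 648.5091 ≈ -0.102

-0.102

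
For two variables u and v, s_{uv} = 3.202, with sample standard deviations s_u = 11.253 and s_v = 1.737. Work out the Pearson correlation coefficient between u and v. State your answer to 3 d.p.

0.164

r = Cov(u,v) / (s_u · s_v) = 3.202 / (11.253 × 1.737)
  = 3.202 / 19.5465 ≈ 0.164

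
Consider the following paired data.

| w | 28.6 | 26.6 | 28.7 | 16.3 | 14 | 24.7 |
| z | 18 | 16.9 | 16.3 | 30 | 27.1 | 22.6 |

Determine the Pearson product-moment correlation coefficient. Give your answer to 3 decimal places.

-0.933

n = 6, Σw = 138.9, Σz = 130.9, Σw² = 3420.99, Σz² = 3020.47, Σwz = 2858.77
nΣwz − ΣwΣz = 17152.62 − 18182.01 = -1029.39
nΣw² − (Σw)² = 20525.94 − 19293.21 = 1232.73; nΣz² − (Σz)² = 18122.82 − 17134.81 = 988.01
r = -1029.39 / √(1232.73 × 988.01) = -1029.39 / 1103.6075 ≈ -0.933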